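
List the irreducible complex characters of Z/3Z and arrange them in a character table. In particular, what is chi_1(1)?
Character table of Z/3Z (irreps indexed chi_0,...,chi_2 with chi_k(m) = zeta_3^(k*m), zeta_3 = exp(2*pi*i/3)):
  irrep \ class  {0} (size 1)  {1} (size 1)    {2} (size 1)  
  chi_0          1             1               1             
  chi_1          1             exp(2*I*pi/3)   exp(-2*I*pi/3)
  chi_2          1             exp(-2*I*pi/3)  exp(2*I*pi/3) 

Spot check: chi_1(1) = zeta_3^(1*1) = zeta_3^1 = exp(2*I*pi/3).

Reasoning: Z/3Z is abelian, so all 3 irreducible complex representations are 1-dimensional. They are given by chi_k(m) = zeta_3^(k*m) for k = 0,...,2. Row orthogonality: sum_m chi_k(m) conj(chi_l(m)) = 3 * [k = l].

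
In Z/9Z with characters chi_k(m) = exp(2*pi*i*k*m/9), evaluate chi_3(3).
chi_3(3) = zeta_9^9 = 1

Derivation: chi_3(3) = zeta_9^(3*3) = zeta_9^9. Since zeta_9^9 = 1, this equals zeta_9^0 = exp(2*pi*i*0/9) = 1.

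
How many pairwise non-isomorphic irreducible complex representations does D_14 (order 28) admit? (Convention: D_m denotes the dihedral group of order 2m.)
10

Solution. The number of irreducible complex representations of a finite group equals its number of conjugacy classes. D_14 has 10 conjugacy classes (n/2 + 3 for n even), so D_14 (order 28) has exactly 10 irreducible complex representations.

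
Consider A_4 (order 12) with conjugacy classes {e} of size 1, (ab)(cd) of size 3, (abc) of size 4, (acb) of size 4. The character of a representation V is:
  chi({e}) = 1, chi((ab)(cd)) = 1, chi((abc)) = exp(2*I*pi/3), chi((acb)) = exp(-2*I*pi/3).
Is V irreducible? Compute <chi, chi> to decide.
Irreducible: <chi, chi> = 1.

Justification: <chi, chi> = (1/|G|) sum_C |C| * |chi(C)|^2 = (1/12)[1*|1|^2 + 3*|1|^2 + 4*|exp(2*I*pi/3)|^2 + 4*|exp(-2*I*pi/3)|^2]
  = (1/12)[(1) + (3) + (4) + (4)] = 12/12 = 1.
(Exp terms are combined using exp(i*s)*conj(exp(i*t)) = exp(i*(s-t)), and sums of them are collapsed using the identity that for every m > 1 the m distinct m-th roots of unity sum to 0, e.g. 1 + exp(2*I*pi/3) + exp(-2*I*pi/3) = 0.)
A character is irreducible iff <chi, chi> = 1, so this representation is irreducible.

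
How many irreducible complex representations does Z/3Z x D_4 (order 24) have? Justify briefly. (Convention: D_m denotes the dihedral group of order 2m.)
15

Justification: The number of irreducible complex representations of a finite group equals its number of conjugacy classes. For a direct product, #classes(G x H) = #classes(G) * #classes(H). Z/3Z has 3 classes (abelian), D_4 has 5 classes, so 3 * 5 = 15, so Z/3Z x D_4 (order 24) has exactly 15 irreducible complex representations.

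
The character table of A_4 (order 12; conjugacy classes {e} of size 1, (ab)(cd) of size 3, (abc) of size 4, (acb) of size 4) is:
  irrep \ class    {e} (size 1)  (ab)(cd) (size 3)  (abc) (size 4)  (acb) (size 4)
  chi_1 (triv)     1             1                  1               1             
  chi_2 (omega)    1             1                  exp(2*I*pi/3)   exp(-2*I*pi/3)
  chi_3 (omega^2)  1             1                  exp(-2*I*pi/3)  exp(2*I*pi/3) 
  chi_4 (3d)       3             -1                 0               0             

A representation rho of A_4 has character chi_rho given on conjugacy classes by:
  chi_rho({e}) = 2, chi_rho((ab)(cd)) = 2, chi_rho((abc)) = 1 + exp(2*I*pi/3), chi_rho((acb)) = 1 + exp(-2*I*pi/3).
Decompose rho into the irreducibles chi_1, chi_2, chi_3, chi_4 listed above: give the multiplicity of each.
Multiplicities: chi_1: 1, chi_2: 1, chi_3: 0, chi_4: 0.

Explanation: Use <chi_rho, chi> = (1/|G|) sum_C |C| * chi_rho(C) * conj(chi(C)) with |G| = 12 for each irreducible chi in the table:
  <chi_rho, chi_1> = (1/12)[1*(2)*conj(1) + 3*(2)*conj(1) + 4*(1 + exp(2*I*pi/3))*conj(1) + 4*(1 + exp(-2*I*pi/3))*conj(1)]
      = (1/12)[(2) + (6) + (4 + 4*exp(2*I*pi/3)) + (4 + 4*exp(-2*I*pi/3))] = 12/12 = 1
  <chi_rho, chi_2> = (1/12)[1*(2)*conj(1) + 3*(2)*conj(1) + 4*(1 + exp(2*I*pi/3))*conj(exp(2*I*pi/3)) + 4*(1 + exp(-2*I*pi/3))*conj(exp(-2*I*pi/3))]
      = (1/12)[(2) + (6) + (4 + 4*exp(-2*I*pi/3)) + (4 + 4*exp(2*I*pi/3))] = 12/12 = 1
  <chi_rho, chi_3> = (1/12)[1*(2)*conj(1) + 3*(2)*conj(1) + 4*(1 + exp(2*I*pi/3))*conj(exp(-2*I*pi/3)) + 4*(1 + exp(-2*I*pi/3))*conj(exp(2*I*pi/3))]
      = (1/12)[(2) + (6) + (-4) + (-4)] = 0/12 = 0
  <chi_rho, chi_4> = (1/12)[1*(2)*conj(3) + 3*(2)*conj(-1) + 4*(1 + exp(2*I*pi/3))*conj(0) + 4*(1 + exp(-2*I*pi/3))*conj(0)]
      = (1/12)[(6) + (-6) + (0) + (0)] = 0/12 = 0
(Exp terms are combined using exp(i*s)*conj(exp(i*t)) = exp(i*(s-t)), and sums of them are collapsed using the identity that for every m > 1 the m distinct m-th roots of unity sum to 0, e.g. 1 + exp(2*I*pi/3) + exp(-2*I*pi/3) = 0.)
Dimension check: dim(rho) = sum (mult * dim) = 1*1 + 1*1 + 0*1 + 0*3 = 2 = chi_rho(e) = 2.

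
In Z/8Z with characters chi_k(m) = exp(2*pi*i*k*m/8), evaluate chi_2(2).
chi_2(2) = zeta_8^4 = -1

Argument: chi_2(2) = zeta_8^(2*2) = zeta_8^4. Since zeta_8^8 = 1, this equals zeta_8^4 = exp(2*pi*i*4/8) = -1.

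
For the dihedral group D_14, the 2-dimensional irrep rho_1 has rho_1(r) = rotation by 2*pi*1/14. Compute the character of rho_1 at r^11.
chi_{rho_1}(r^11) = 2*cos(2*pi*1*11/14) = 2*cos(3*pi/7)

rho_1(r^11) is rotation by angle 2*pi*1*11/14, whose trace is 2*cos(2*pi*1*11/14) = 2*cos(3*pi/7).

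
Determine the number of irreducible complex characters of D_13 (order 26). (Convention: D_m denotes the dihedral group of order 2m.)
8

Details: The number of irreducible complex representations of a finite group equals its number of conjugacy classes. D_13 has 8 conjugacy classes ((n+3)/2 for n odd), so D_13 (order 26) has exactly 8 irreducible complex representations.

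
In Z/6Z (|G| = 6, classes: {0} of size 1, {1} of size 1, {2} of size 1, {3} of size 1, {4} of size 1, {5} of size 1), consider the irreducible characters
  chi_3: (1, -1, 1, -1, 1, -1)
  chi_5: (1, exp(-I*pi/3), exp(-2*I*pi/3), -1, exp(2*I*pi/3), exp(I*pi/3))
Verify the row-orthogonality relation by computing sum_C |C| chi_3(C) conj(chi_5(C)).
Sum = 0; so <chi_3, chi_5> = 0 (distinct irreducibles are orthogonal).

Justification: Compute term by term over conjugacy classes (|C| * chi_3(C) * conj(chi_5(C))):
  1*(1)*conj(1) + 1*(-1)*conj(exp(-I*pi/3)) + 1*(1)*conj(exp(-2*I*pi/3)) + 1*(-1)*conj(-1) + 1*(1)*conj(exp(2*I*pi/3)) + 1*(-1)*conj(exp(I*pi/3))
  = (1) + (-exp(I*pi/3)) + (exp(2*I*pi/3)) + (1) + (exp(-2*I*pi/3)) + (-exp(-I*pi/3))
  = 0.
(Exp terms are combined using exp(i*s)*conj(exp(i*t)) = exp(i*(s-t)), and sums of them are collapsed using the identity that for every m > 1 the m distinct m-th roots of unity sum to 0, e.g. 1 + exp(2*I*pi/3) + exp(-2*I*pi/3) = 0.)
Dividing by |G| = 6 gives 0/6 = 0, matching the row-orthogonality relation <chi_3, chi_5> = [chi_3 = chi_5].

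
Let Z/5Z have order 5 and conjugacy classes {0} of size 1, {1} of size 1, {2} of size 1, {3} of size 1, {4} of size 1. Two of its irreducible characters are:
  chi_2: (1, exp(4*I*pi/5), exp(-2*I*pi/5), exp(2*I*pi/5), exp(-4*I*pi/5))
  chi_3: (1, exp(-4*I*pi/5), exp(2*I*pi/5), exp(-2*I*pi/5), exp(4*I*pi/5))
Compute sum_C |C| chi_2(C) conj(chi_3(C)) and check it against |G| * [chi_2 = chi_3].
Sum = 0; so <chi_2, chi_3> = 0 (distinct irreducibles are orthogonal).

Reasoning: Compute term by term over conjugacy classes (|C| * chi_2(C) * conj(chi_3(C))):
  1*(1)*conj(1) + 1*(exp(4*I*pi/5))*conj(exp(-4*I*pi/5)) + 1*(exp(-2*I*pi/5))*conj(exp(2*I*pi/5)) + 1*(exp(2*I*pi/5))*conj(exp(-2*I*pi/5)) + 1*(exp(-4*I*pi/5))*conj(exp(4*I*pi/5))
  = (1) + (exp(-2*I*pi/5)) + (exp(-4*I*pi/5)) + (exp(4*I*pi/5)) + (exp(2*I*pi/5))
  = 0.
(Exp terms are combined using exp(i*s)*conj(exp(i*t)) = exp(i*(s-t)), and sums of them are collapsed using the identity that for every m > 1 the m distinct m-th roots of unity sum to 0, e.g. 1 + exp(2*I*pi/3) + exp(-2*I*pi/3) = 0.)
Dividing by |G| = 5 gives 0/5 = 0, matching the row-orthogonality relation <chi_2, chi_3> = [chi_2 = chi_3].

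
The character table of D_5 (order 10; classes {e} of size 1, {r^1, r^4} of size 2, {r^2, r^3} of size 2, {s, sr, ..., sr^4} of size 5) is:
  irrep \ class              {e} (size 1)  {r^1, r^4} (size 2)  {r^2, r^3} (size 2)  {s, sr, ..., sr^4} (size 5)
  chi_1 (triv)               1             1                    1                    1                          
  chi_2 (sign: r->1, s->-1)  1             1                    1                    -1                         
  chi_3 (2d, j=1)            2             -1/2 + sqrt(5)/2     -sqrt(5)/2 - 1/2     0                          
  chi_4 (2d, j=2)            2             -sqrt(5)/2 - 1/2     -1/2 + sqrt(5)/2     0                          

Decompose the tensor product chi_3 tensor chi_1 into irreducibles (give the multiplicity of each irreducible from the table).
chi_3 tensor chi_1 = chi_3 (all other irreducibles have multiplicity 0).

Proof sketch: The character of a tensor product is the pointwise product (chi_3 * chi_1)(C) = chi_3(C) * chi_1(C):
  {e}: (2)*(1), {r^1, r^4}: (-1/2 + sqrt(5)/2)*(1), {r^2, r^3}: (-sqrt(5)/2 - 1/2)*(1), {s, sr, ..., sr^4}: (0)*(1)
so (chi_3 * chi_1) takes values
  {e} -> 2, {r^1, r^4} -> -1/2 + sqrt(5)/2, {r^2, r^3} -> -sqrt(5)/2 - 1/2, {s, sr, ..., sr^4} -> 0.
Now take the inner product of this character with each irreducible chi from the table, <chi_3*chi_1, chi> = (1/10) sum_C |C| (chi_3*chi_1)(C) conj(chi(C)):
  <chi_3*chi_1, chi_1> = (1/10)[1*(2)*conj(1) + 2*(-1/2 + sqrt(5)/2)*conj(1) + 2*(-sqrt(5)/2 - 1/2)*conj(1) + 5*(0)*conj(1)]
      = (1/10)[(2) + (-1 + sqrt(5)) + (-sqrt(5) - 1) + (0)] = 0/10 = 0
  <chi_3*chi_1, chi_2> = (1/10)[1*(2)*conj(1) + 2*(-1/2 + sqrt(5)/2)*conj(1) + 2*(-sqrt(5)/2 - 1/2)*conj(1) + 5*(0)*conj(-1)]
      = (1/10)[(2) + (-1 + sqrt(5)) + (-sqrt(5) - 1) + (0)] = 0/10 = 0
  <chi_3*chi_1, chi_3> = (1/10)[1*(2)*conj(2) + 2*(-1/2 + sqrt(5)/2)*conj(-1/2 + sqrt(5)/2) + 2*(-sqrt(5)/2 - 1/2)*conj(-sqrt(5)/2 - 1/2) + 5*(0)*conj(0)]
      = (1/10)[(4) + (3 - sqrt(5)) + (sqrt(5) + 3) + (0)] = 10/10 = 1
  <chi_3*chi_1, chi_4> = (1/10)[1*(2)*conj(2) + 2*(-1/2 + sqrt(5)/2)*conj(-sqrt(5)/2 - 1/2) + 2*(-sqrt(5)/2 - 1/2)*conj(-1/2 + sqrt(5)/2) + 5*(0)*conj(0)]
      = (1/10)[(4) + (-2) + (-2) + (0)] = 0/10 = 0
Hence the multiplicities are chi_3: 1. Dimension check: dim(chi_3)*dim(chi_1) = 2*1 = 2 and sum (mult * dim) = 1*2 = 2.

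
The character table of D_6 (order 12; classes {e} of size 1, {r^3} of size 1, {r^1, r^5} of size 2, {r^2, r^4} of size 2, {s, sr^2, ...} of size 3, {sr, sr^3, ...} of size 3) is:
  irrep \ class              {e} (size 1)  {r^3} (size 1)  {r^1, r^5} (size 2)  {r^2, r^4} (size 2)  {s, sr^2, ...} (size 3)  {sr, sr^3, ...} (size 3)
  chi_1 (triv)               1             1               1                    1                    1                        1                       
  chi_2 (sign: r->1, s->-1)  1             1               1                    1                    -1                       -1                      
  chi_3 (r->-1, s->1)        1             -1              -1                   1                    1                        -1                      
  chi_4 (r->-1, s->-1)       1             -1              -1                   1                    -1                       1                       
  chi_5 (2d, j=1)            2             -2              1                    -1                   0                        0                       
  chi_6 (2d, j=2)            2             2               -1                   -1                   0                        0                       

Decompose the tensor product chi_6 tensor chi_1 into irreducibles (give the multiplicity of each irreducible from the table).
chi_6 tensor chi_1 = chi_6 (all other irreducibles have multiplicity 0).

Solution. The character of a tensor product is the pointwise product (chi_6 * chi_1)(C) = chi_6(C) * chi_1(C):
  {e}: (2)*(1), {r^3}: (2)*(1), {r^1, r^5}: (-1)*(1), {r^2, r^4}: (-1)*(1), {s, sr^2, ...}: (0)*(1), {sr, sr^3, ...}: (0)*(1)
so (chi_6 * chi_1) takes values
  {e} -> 2, {r^3} -> 2, {r^1, r^5} -> -1, {r^2, r^4} -> -1, {s, sr^2, ...} -> 0, {sr, sr^3, ...} -> 0.
Now take the inner product of this character with each irreducible chi from the table, <chi_6*chi_1, chi> = (1/12) sum_C |C| (chi_6*chi_1)(C) conj(chi(C)):
  <chi_6*chi_1, chi_1> = (1/12)[1*(2)*conj(1) + 1*(2)*conj(1) + 2*(-1)*conj(1) + 2*(-1)*conj(1) + 3*(0)*conj(1) + 3*(0)*conj(1)]
      = (1/12)[(2) + (2) + (-2) + (-2) + (0) + (0)] = 0/12 = 0
  <chi_6*chi_1, chi_2> = (1/12)[1*(2)*conj(1) + 1*(2)*conj(1) + 2*(-1)*conj(1) + 2*(-1)*conj(1) + 3*(0)*conj(-1) + 3*(0)*conj(-1)]
      = (1/12)[(2) + (2) + (-2) + (-2) + (0) + (0)] = 0/12 = 0
  <chi_6*chi_1, chi_3> = (1/12)[1*(2)*conj(1) + 1*(2)*conj(-1) + 2*(-1)*conj(-1) + 2*(-1)*conj(1) + 3*(0)*conj(1) + 3*(0)*conj(-1)]
      = (1/12)[(2) + (-2) + (2) + (-2) + (0) + (0)] = 0/12 = 0
  <chi_6*chi_1, chi_4> = (1/12)[1*(2)*conj(1) + 1*(2)*conj(-1) + 2*(-1)*conj(-1) + 2*(-1)*conj(1) + 3*(0)*conj(-1) + 3*(0)*conj(1)]
      = (1/12)[(2) + (-2) + (2) + (-2) + (0) + (0)] = 0/12 = 0
  <chi_6*chi_1, chi_5> = (1/12)[1*(2)*conj(2) + 1*(2)*conj(-2) + 2*(-1)*conj(1) + 2*(-1)*conj(-1) + 3*(0)*conj(0) + 3*(0)*conj(0)]
      = (1/12)[(4) + (-4) + (-2) + (2) + (0) + (0)] = 0/12 = 0
  <chi_6*chi_1, chi_6> = (1/12)[1*(2)*conj(2) + 1*(2)*conj(2) + 2*(-1)*conj(-1) + 2*(-1)*conj(-1) + 3*(0)*conj(0) + 3*(0)*conj(0)]
      = (1/12)[(4) + (4) + (2) + (2) + (0) + (0)] = 12/12 = 1
Hence the multiplicities are chi_6: 1. Dimension check: dim(chi_6)*dim(chi_1) = 2*1 = 2 and sum (mult * dim) = 1*2 = 2.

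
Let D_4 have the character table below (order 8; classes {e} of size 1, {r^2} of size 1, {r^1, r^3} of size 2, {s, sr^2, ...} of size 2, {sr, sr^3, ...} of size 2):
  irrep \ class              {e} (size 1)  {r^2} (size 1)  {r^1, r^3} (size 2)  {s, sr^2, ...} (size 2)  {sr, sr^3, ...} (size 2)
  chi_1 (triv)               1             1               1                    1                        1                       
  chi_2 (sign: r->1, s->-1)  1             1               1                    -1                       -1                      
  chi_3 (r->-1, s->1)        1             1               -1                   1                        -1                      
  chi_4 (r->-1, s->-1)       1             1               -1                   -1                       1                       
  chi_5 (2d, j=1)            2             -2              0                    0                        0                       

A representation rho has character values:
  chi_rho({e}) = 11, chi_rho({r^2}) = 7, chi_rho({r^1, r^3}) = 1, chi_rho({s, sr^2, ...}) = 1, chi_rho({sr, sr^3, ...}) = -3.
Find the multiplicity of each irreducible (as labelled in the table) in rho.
Multiplicities: chi_1: 2, chi_2: 3, chi_3: 3, chi_4: 1, chi_5: 1.

Use <chi_rho, chi> = (1/|G|) sum_C |C| * chi_rho(C) * conj(chi(C)) with |G| = 8 for each irreducible chi in the table:
  <chi_rho, chi_1> = (1/8)[1*(11)*conj(1) + 1*(7)*conj(1) + 2*(1)*conj(1) + 2*(1)*conj(1) + 2*(-3)*conj(1)]
      = (1/8)[(11) + (7) + (2) + (2) + (-6)] = 16/8 = 2
  <chi_rho, chi_2> = (1/8)[1*(11)*conj(1) + 1*(7)*conj(1) + 2*(1)*conj(1) + 2*(1)*conj(-1) + 2*(-3)*conj(-1)]
      = (1/8)[(11) + (7) + (2) + (-2) + (6)] = 24/8 = 3
  <chi_rho, chi_3> = (1/8)[1*(11)*conj(1) + 1*(7)*conj(1) + 2*(1)*conj(-1) + 2*(1)*conj(1) + 2*(-3)*conj(-1)]
      = (1/8)[(11) + (7) + (-2) + (2) + (6)] = 24/8 = 3
  <chi_rho, chi_4> = (1/8)[1*(11)*conj(1) + 1*(7)*conj(1) + 2*(1)*conj(-1) + 2*(1)*conj(-1) + 2*(-3)*conj(1)]
      = (1/8)[(11) + (7) + (-2) + (-2) + (-6)] = 8/8 = 1
  <chi_rho, chi_5> = (1/8)[1*(11)*conj(2) + 1*(7)*conj(-2) + 2*(1)*conj(0) + 2*(1)*conj(0) + 2*(-3)*conj(0)]
      = (1/8)[(22) + (-14) + (0) + (0) + (0)] = 8/8 = 1
Dimension check: dim(rho) = sum (mult * dim) = 2*1 + 3*1 + 3*1 + 1*1 + 1*2 = 11 = chi_rho(e) = 11.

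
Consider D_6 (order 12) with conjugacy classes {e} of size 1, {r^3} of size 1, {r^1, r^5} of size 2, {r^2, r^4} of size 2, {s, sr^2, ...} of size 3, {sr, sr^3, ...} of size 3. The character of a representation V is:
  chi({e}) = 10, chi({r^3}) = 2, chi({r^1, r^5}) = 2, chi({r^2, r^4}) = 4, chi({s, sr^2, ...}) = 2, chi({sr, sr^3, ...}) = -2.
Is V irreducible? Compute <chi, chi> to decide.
Not irreducible (reducible): <chi, chi> = 14 > 1.

Reasoning: <chi, chi> = (1/|G|) sum_C |C| * |chi(C)|^2 = (1/12)[1*|10|^2 + 1*|2|^2 + 2*|2|^2 + 2*|4|^2 + 3*|2|^2 + 3*|-2|^2]
  = (1/12)[(100) + (4) + (8) + (32) + (12) + (12)] = 168/12 = 14.
A character is irreducible iff <chi, chi> = 1, so this representation is reducible.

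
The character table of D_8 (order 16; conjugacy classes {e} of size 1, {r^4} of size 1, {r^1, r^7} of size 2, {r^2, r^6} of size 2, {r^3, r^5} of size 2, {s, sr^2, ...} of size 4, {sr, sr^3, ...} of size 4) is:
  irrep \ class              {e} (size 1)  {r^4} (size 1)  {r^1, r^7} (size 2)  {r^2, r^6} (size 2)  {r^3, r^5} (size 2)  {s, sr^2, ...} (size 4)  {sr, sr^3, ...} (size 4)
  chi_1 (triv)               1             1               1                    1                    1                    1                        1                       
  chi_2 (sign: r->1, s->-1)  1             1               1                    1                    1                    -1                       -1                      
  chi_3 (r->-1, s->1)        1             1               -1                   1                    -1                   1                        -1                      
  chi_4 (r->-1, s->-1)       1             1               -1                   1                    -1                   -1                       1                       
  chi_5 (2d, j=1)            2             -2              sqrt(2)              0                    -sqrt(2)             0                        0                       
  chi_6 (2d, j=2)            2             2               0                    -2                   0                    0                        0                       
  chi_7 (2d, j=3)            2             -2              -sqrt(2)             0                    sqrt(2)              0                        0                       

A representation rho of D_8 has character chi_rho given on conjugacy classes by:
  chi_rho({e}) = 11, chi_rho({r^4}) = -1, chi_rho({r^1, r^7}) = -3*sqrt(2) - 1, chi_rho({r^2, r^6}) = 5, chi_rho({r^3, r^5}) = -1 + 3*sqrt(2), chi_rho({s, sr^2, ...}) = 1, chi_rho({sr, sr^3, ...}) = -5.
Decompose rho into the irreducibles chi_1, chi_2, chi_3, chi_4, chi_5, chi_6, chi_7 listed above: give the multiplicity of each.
Multiplicities: chi_1: 0, chi_2: 2, chi_3: 3, chi_4: 0, chi_5: 0, chi_6: 0, chi_7: 3.

Proof sketch: Use <chi_rho, chi> = (1/|G|) sum_C |C| * chi_rho(C) * conj(chi(C)) with |G| = 16 for each irreducible chi in the table:
  <chi_rho, chi_1> = (1/16)[1*(11)*conj(1) + 1*(-1)*conj(1) + 2*(-3*sqrt(2) - 1)*conj(1) + 2*(5)*conj(1) + 2*(-1 + 3*sqrt(2))*conj(1) + 4*(1)*conj(1) + 4*(-5)*conj(1)]
      = (1/16)[(11) + (-1) + (-6*sqrt(2) - 2) + (10) + (-2 + 6*sqrt(2)) + (4) + (-20)] = 0/16 = 0
  <chi_rho, chi_2> = (1/16)[1*(11)*conj(1) + 1*(-1)*conj(1) + 2*(-3*sqrt(2) - 1)*conj(1) + 2*(5)*conj(1) + 2*(-1 + 3*sqrt(2))*conj(1) + 4*(1)*conj(-1) + 4*(-5)*conj(-1)]
      = (1/16)[(11) + (-1) + (-6*sqrt(2) - 2) + (10) + (-2 + 6*sqrt(2)) + (-4) + (20)] = 32/16 = 2
  <chi_rho, chi_3> = (1/16)[1*(11)*conj(1) + 1*(-1)*conj(1) + 2*(-3*sqrt(2) - 1)*conj(-1) + 2*(5)*conj(1) + 2*(-1 + 3*sqrt(2))*conj(-1) + 4*(1)*conj(1) + 4*(-5)*conj(-1)]
      = (1/16)[(11) + (-1) + (2 + 6*sqrt(2)) + (10) + (2 - 6*sqrt(2)) + (4) + (20)] = 48/16 = 3
  <chi_rho, chi_4> = (1/16)[1*(11)*conj(1) + 1*(-1)*conj(1) + 2*(-3*sqrt(2) - 1)*conj(-1) + 2*(5)*conj(1) + 2*(-1 + 3*sqrt(2))*conj(-1) + 4*(1)*conj(-1) + 4*(-5)*conj(1)]
      = (1/16)[(11) + (-1) + (2 + 6*sqrt(2)) + (10) + (2 - 6*sqrt(2)) + (-4) + (-20)] = 0/16 = 0
  <chi_rho, chi_5> = (1/16)[1*(11)*conj(2) + 1*(-1)*conj(-2) + 2*(-3*sqrt(2) - 1)*conj(sqrt(2)) + 2*(5)*conj(0) + 2*(-1 + 3*sqrt(2))*conj(-sqrt(2)) + 4*(1)*conj(0) + 4*(-5)*conj(0)]
      = (1/16)[(22) + (2) + (-12 - 2*sqrt(2)) + (0) + (-12 + 2*sqrt(2)) + (0) + (0)] = 0/16 = 0
  <chi_rho, chi_6> = (1/16)[1*(11)*conj(2) + 1*(-1)*conj(2) + 2*(-3*sqrt(2) - 1)*conj(0) + 2*(5)*conj(-2) + 2*(-1 + 3*sqrt(2))*conj(0) + 4*(1)*conj(0) + 4*(-5)*conj(0)]
      = (1/16)[(22) + (-2) + (0) + (-20) + (0) + (0) + (0)] = 0/16 = 0
  <chi_rho, chi_7> = (1/16)[1*(11)*conj(2) + 1*(-1)*conj(-2) + 2*(-3*sqrt(2) - 1)*conj(-sqrt(2)) + 2*(5)*conj(0) + 2*(-1 + 3*sqrt(2))*conj(sqrt(2)) + 4*(1)*conj(0) + 4*(-5)*conj(0)]
      = (1/16)[(22) + (2) + (2*sqrt(2) + 12) + (0) + (12 - 2*sqrt(2)) + (0) + (0)] = 48/16 = 3
Dimension check: dim(rho) = sum (mult * dim) = 0*1 + 2*1 + 3*1 + 0*1 + 0*2 + 0*2 + 3*2 = 11 = chi_rho(e) = 11.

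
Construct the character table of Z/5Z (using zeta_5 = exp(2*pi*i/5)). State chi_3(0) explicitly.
Character table of Z/5Z (irreps indexed chi_0,...,chi_4 with chi_k(m) = zeta_5^(k*m), zeta_5 = exp(2*pi*i/5)):
  irrep \ class  {0} (size 1)  {1} (size 1)    {2} (size 1)    {3} (size 1)    {4} (size 1)  
  chi_0          1             1               1               1               1             
  chi_1          1             exp(2*I*pi/5)   exp(4*I*pi/5)   exp(-4*I*pi/5)  exp(-2*I*pi/5)
  chi_2          1             exp(4*I*pi/5)   exp(-2*I*pi/5)  exp(2*I*pi/5)   exp(-4*I*pi/5)
  chi_3          1             exp(-4*I*pi/5)  exp(2*I*pi/5)   exp(-2*I*pi/5)  exp(4*I*pi/5) 
  chi_4          1             exp(-2*I*pi/5)  exp(-4*I*pi/5)  exp(4*I*pi/5)   exp(2*I*pi/5) 

Spot check: chi_3(0) = zeta_5^(3*0) = zeta_5^0 = 1.

Solution. Z/5Z is abelian, so all 5 irreducible complex representations are 1-dimensional. They are given by chi_k(m) = zeta_5^(k*m) for k = 0,...,4. Row orthogonality: sum_m chi_k(m) conj(chi_l(m)) = 5 * [k = l].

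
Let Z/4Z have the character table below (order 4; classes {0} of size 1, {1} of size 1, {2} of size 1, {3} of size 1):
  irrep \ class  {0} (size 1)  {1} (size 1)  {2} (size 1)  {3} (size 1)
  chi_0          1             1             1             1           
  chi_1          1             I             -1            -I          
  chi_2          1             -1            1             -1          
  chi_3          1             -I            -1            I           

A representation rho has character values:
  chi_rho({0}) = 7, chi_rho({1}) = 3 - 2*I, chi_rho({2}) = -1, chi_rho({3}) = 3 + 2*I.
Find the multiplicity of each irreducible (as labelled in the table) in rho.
Multiplicities: chi_0: 3, chi_1: 1, chi_2: 0, chi_3: 3.

Details: Use <chi_rho, chi> = (1/|G|) sum_C |C| * chi_rho(C) * conj(chi(C)) with |G| = 4 for each irreducible chi in the table:
  <chi_rho, chi_0> = (1/4)[1*(7)*conj(1) + 1*(3 - 2*I)*conj(1) + 1*(-1)*conj(1) + 1*(3 + 2*I)*conj(1)]
      = (1/4)[(7) + (3 - 2*I) + (-1) + (3 + 2*I)] = 12/4 = 3
  <chi_rho, chi_1> = (1/4)[1*(7)*conj(1) + 1*(3 - 2*I)*conj(I) + 1*(-1)*conj(-1) + 1*(3 + 2*I)*conj(-I)]
      = (1/4)[(7) + (-2 - 3*I) + (1) + (-2 + 3*I)] = 4/4 = 1
  <chi_rho, chi_2> = (1/4)[1*(7)*conj(1) + 1*(3 - 2*I)*conj(-1) + 1*(-1)*conj(1) + 1*(3 + 2*I)*conj(-1)]
      = (1/4)[(7) + (-3 + 2*I) + (-1) + (-3 - 2*I)] = 0/4 = 0
  <chi_rho, chi_3> = (1/4)[1*(7)*conj(1) + 1*(3 - 2*I)*conj(-I) + 1*(-1)*conj(-1) + 1*(3 + 2*I)*conj(I)]
      = (1/4)[(7) + (2 + 3*I) + (1) + (2 - 3*I)] = 12/4 = 3
(Exp terms are combined using exp(i*s)*conj(exp(i*t)) = exp(i*(s-t)), and sums of them are collapsed using the identity that for every m > 1 the m distinct m-th roots of unity sum to 0, e.g. 1 + exp(2*I*pi/3) + exp(-2*I*pi/3) = 0.)
Dimension check: dim(rho) = sum (mult * dim) = 3*1 + 1*1 + 0*1 + 3*1 = 7 = chi_rho(e) = 7.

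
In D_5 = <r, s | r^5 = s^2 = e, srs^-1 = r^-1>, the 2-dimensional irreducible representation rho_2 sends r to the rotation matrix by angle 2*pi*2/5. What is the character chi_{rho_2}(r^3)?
chi_{rho_2}(r^3) = 2*cos(2*pi*2*3/5) = -1/2 + sqrt(5)/2

Why: rho_2(r^3) is rotation by angle 2*pi*2*3/5, whose trace is 2*cos(2*pi*2*3/5) = -1/2 + sqrt(5)/2.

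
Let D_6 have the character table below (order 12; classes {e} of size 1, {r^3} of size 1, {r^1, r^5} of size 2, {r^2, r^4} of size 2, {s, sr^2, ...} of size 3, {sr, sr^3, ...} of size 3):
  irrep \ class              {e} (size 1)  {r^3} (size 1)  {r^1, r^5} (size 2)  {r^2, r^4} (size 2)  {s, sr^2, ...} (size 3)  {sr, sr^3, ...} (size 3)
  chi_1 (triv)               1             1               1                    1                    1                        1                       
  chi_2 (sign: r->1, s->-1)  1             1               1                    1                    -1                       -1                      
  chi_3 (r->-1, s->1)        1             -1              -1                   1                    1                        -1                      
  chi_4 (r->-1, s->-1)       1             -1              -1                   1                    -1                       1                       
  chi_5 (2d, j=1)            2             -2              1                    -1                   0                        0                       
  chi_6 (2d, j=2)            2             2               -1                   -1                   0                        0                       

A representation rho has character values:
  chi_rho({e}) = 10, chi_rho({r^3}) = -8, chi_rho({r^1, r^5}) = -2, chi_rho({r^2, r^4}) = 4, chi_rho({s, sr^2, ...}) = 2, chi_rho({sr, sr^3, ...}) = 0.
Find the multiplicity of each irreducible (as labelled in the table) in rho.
Multiplicities: chi_1: 1, chi_2: 0, chi_3: 3, chi_4: 2, chi_5: 2, chi_6: 0.

Why: Use <chi_rho, chi> = (1/|G|) sum_C |C| * chi_rho(C) * conj(chi(C)) with |G| = 12 for each irreducible chi in the table:
  <chi_rho, chi_1> = (1/12)[1*(10)*conj(1) + 1*(-8)*conj(1) + 2*(-2)*conj(1) + 2*(4)*conj(1) + 3*(2)*conj(1) + 3*(0)*conj(1)]
      = (1/12)[(10) + (-8) + (-4) + (8) + (6) + (0)] = 12/12 = 1
  <chi_rho, chi_2> = (1/12)[1*(10)*conj(1) + 1*(-8)*conj(1) + 2*(-2)*conj(1) + 2*(4)*conj(1) + 3*(2)*conj(-1) + 3*(0)*conj(-1)]
      = (1/12)[(10) + (-8) + (-4) + (8) + (-6) + (0)] = 0/12 = 0
  <chi_rho, chi_3> = (1/12)[1*(10)*conj(1) + 1*(-8)*conj(-1) + 2*(-2)*conj(-1) + 2*(4)*conj(1) + 3*(2)*conj(1) + 3*(0)*conj(-1)]
      = (1/12)[(10) + (8) + (4) + (8) + (6) + (0)] = 36/12 = 3
  <chi_rho, chi_4> = (1/12)[1*(10)*conj(1) + 1*(-8)*conj(-1) + 2*(-2)*conj(-1) + 2*(4)*conj(1) + 3*(2)*conj(-1) + 3*(0)*conj(1)]
      = (1/12)[(10) + (8) + (4) + (8) + (-6) + (0)] = 24/12 = 2
  <chi_rho, chi_5> = (1/12)[1*(10)*conj(2) + 1*(-8)*conj(-2) + 2*(-2)*conj(1) + 2*(4)*conj(-1) + 3*(2)*conj(0) + 3*(0)*conj(0)]
      = (1/12)[(20) + (16) + (-4) + (-8) + (0) + (0)] = 24/12 = 2
  <chi_rho, chi_6> = (1/12)[1*(10)*conj(2) + 1*(-8)*conj(2) + 2*(-2)*conj(-1) + 2*(4)*conj(-1) + 3*(2)*conj(0) + 3*(0)*conj(0)]
      = (1/12)[(20) + (-16) + (4) + (-8) + (0) + (0)] = 0/12 = 0
Dimension check: dim(rho) = sum (mult * dim) = 1*1 + 0*1 + 3*1 + 2*1 + 2*2 + 0*2 = 10 = chi_rho(e) = 10.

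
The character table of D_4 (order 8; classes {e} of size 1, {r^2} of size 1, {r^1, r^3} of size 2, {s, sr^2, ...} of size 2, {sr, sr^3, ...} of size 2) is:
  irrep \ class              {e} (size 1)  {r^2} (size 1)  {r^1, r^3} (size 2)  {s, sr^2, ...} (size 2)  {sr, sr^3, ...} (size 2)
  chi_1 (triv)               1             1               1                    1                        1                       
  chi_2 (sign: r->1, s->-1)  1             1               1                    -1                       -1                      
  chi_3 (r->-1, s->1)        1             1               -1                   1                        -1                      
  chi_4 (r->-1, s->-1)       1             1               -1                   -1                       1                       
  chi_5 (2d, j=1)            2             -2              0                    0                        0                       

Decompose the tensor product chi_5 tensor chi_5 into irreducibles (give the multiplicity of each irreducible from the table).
chi_5 tensor chi_5 = chi_1 + chi_2 + chi_3 + chi_4 (all other irreducibles have multiplicity 0).

Proof sketch: The character of a tensor product is the pointwise product (chi_5 * chi_5)(C) = chi_5(C) * chi_5(C):
  {e}: (2)*(2), {r^2}: (-2)*(-2), {r^1, r^3}: (0)*(0), {s, sr^2, ...}: (0)*(0), {sr, sr^3, ...}: (0)*(0)
so (chi_5 * chi_5) takes values
  {e} -> 4, {r^2} -> 4, {r^1, r^3} -> 0, {s, sr^2, ...} -> 0, {sr, sr^3, ...} -> 0.
Now take the inner product of this character with each irreducible chi from the table, <chi_5*chi_5, chi> = (1/8) sum_C |C| (chi_5*chi_5)(C) conj(chi(C)):
  <chi_5*chi_5, chi_1> = (1/8)[1*(4)*conj(1) + 1*(4)*conj(1) + 2*(0)*conj(1) + 2*(0)*conj(1) + 2*(0)*conj(1)]
      = (1/8)[(4) + (4) + (0) + (0) + (0)] = 8/8 = 1
  <chi_5*chi_5, chi_2> = (1/8)[1*(4)*conj(1) + 1*(4)*conj(1) + 2*(0)*conj(1) + 2*(0)*conj(-1) + 2*(0)*conj(-1)]
      = (1/8)[(4) + (4) + (0) + (0) + (0)] = 8/8 = 1
  <chi_5*chi_5, chi_3> = (1/8)[1*(4)*conj(1) + 1*(4)*conj(1) + 2*(0)*conj(-1) + 2*(0)*conj(1) + 2*(0)*conj(-1)]
      = (1/8)[(4) + (4) + (0) + (0) + (0)] = 8/8 = 1
  <chi_5*chi_5, chi_4> = (1/8)[1*(4)*conj(1) + 1*(4)*conj(1) + 2*(0)*conj(-1) + 2*(0)*conj(-1) + 2*(0)*conj(1)]
      = (1/8)[(4) + (4) + (0) + (0) + (0)] = 8/8 = 1
  <chi_5*chi_5, chi_5> = (1/8)[1*(4)*conj(2) + 1*(4)*conj(-2) + 2*(0)*conj(0) + 2*(0)*conj(0) + 2*(0)*conj(0)]
      = (1/8)[(8) + (-8) + (0) + (0) + (0)] = 0/8 = 0
Hence the multiplicities are chi_1: 1, chi_2: 1, chi_3: 1, chi_4: 1. Dimension check: dim(chi_5)*dim(chi_5) = 2*2 = 4 and sum (mult * dim) = 1*1 + 1*1 + 1*1 + 1*1 = 4.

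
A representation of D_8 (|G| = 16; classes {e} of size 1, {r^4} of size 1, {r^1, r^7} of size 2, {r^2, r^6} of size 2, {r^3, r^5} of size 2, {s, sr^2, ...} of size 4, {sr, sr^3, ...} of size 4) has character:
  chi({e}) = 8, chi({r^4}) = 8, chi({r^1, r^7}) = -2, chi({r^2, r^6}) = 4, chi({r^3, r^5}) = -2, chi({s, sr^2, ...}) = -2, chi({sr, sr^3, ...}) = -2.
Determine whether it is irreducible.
Not irreducible (reducible): <chi, chi> = 13 > 1.

Derivation: <chi, chi> = (1/|G|) sum_C |C| * |chi(C)|^2 = (1/16)[1*|8|^2 + 1*|8|^2 + 2*|-2|^2 + 2*|4|^2 + 2*|-2|^2 + 4*|-2|^2 + 4*|-2|^2]
  = (1/16)[(64) + (64) + (8) + (32) + (8) + (16) + (16)] = 208/16 = 13.
A character is irreducible iff <chi, chi> = 1, so this representation is reducible.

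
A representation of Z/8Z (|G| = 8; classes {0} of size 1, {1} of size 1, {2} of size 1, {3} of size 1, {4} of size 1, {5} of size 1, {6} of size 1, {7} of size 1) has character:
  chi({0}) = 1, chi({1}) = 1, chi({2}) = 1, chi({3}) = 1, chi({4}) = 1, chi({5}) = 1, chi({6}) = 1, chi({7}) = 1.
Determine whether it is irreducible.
Irreducible: <chi, chi> = 1.

Explanation: <chi, chi> = (1/|G|) sum_C |C| * |chi(C)|^2 = (1/8)[1*|1|^2 + 1*|1|^2 + 1*|1|^2 + 1*|1|^2 + 1*|1|^2 + 1*|1|^2 + 1*|1|^2 + 1*|1|^2]
  = (1/8)[(1) + (1) + (1) + (1) + (1) + (1) + (1) + (1)] = 8/8 = 1.
(Exp terms are combined using exp(i*s)*conj(exp(i*t)) = exp(i*(s-t)), and sums of them are collapsed using the identity that for every m > 1 the m distinct m-th roots of unity sum to 0, e.g. 1 + exp(2*I*pi/3) + exp(-2*I*pi/3) = 0.)
A character is irreducible iff <chi, chi> = 1, so this representation is irreducible.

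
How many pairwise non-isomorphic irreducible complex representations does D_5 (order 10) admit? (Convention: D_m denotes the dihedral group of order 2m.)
4

Justification: The number of irreducible complex representations of a finite group equals its number of conjugacy classes. D_5 has 4 conjugacy classes ((n+3)/2 for n odd), so D_5 (order 10) has exactly 4 irreducible complex representations.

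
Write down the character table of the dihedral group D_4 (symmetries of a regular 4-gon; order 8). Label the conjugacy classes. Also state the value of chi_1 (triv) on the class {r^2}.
Conjugacy classes: {e} of size 1, {r^2} of size 1, {r^1, r^3} of size 2, {s, sr^2, ...} of size 2, {sr, sr^3, ...} of size 2.
Character table:
  irrep \ class              {e} (size 1)  {r^2} (size 1)  {r^1, r^3} (size 2)  {s, sr^2, ...} (size 2)  {sr, sr^3, ...} (size 2)
  chi_1 (triv)               1             1               1                    1                        1                       
  chi_2 (sign: r->1, s->-1)  1             1               1                    -1                       -1                      
  chi_3 (r->-1, s->1)        1             1               -1                   1                        -1                      
  chi_4 (r->-1, s->-1)       1             1               -1                   -1                       1                       
  chi_5 (2d, j=1)            2             -2              0                    0                        0                       

Spot check: chi_1 (triv) on {r^2} = 1.

Explanation: D_4 has order 2*4 = 8 with 5 conjugacy classes, hence 5 irreducibles. Sum of squared dims 1 + 1 + 1 + 1 + 4 = 8 = |G|. Linear characters come from the abelianisation; the 2-dimensional irreps have character r^k -> 2*cos(2*pi*j*k/4), reflections -> 0.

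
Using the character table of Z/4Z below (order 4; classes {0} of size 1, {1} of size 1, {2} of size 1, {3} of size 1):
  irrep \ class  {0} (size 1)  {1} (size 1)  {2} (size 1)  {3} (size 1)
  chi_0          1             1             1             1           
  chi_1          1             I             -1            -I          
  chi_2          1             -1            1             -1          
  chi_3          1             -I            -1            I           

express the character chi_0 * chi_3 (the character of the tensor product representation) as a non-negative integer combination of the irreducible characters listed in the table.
chi_0 tensor chi_3 = chi_3 (all other irreducibles have multiplicity 0).

Proof sketch: The character of a tensor product is the pointwise product (chi_0 * chi_3)(C) = chi_0(C) * chi_3(C):
  {0}: (1)*(1), {1}: (1)*(-I), {2}: (1)*(-1), {3}: (1)*(I)
so (chi_0 * chi_3) takes values
  {0} -> 1, {1} -> -I, {2} -> -1, {3} -> I.
Now take the inner product of this character with each irreducible chi from the table, <chi_0*chi_3, chi> = (1/4) sum_C |C| (chi_0*chi_3)(C) conj(chi(C)):
  <chi_0*chi_3, chi_0> = (1/4)[1*(1)*conj(1) + 1*(-I)*conj(1) + 1*(-1)*conj(1) + 1*(I)*conj(1)]
      = (1/4)[(1) + (-I) + (-1) + (I)] = 0/4 = 0
  <chi_0*chi_3, chi_1> = (1/4)[1*(1)*conj(1) + 1*(-I)*conj(I) + 1*(-1)*conj(-1) + 1*(I)*conj(-I)]
      = (1/4)[(1) + (-1) + (1) + (-1)] = 0/4 = 0
  <chi_0*chi_3, chi_2> = (1/4)[1*(1)*conj(1) + 1*(-I)*conj(-1) + 1*(-1)*conj(1) + 1*(I)*conj(-1)]
      = (1/4)[(1) + (I) + (-1) + (-I)] = 0/4 = 0
  <chi_0*chi_3, chi_3> = (1/4)[1*(1)*conj(1) + 1*(-I)*conj(-I) + 1*(-1)*conj(-1) + 1*(I)*conj(I)]
      = (1/4)[(1) + (1) + (1) + (1)] = 4/4 = 1
(Exp terms are combined using exp(i*s)*conj(exp(i*t)) = exp(i*(s-t)), and sums of them are collapsed using the identity that for every m > 1 the m distinct m-th roots of unity sum to 0, e.g. 1 + exp(2*I*pi/3) + exp(-2*I*pi/3) = 0.)
Hence the multiplicities are chi_3: 1. Dimension check: dim(chi_0)*dim(chi_3) = 1*1 = 1 and sum (mult * dim) = 1*1 = 1.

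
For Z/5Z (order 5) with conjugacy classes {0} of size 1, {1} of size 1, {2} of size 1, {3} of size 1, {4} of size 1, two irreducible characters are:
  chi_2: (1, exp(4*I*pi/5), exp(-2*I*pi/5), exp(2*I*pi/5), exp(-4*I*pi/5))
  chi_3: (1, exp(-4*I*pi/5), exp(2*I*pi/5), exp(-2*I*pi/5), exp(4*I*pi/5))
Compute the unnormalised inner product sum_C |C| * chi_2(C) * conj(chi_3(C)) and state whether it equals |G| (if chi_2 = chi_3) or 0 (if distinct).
Sum = 0; so <chi_2, chi_3> = 0 (distinct irreducibles are orthogonal).

Solution. Compute term by term over conjugacy classes (|C| * chi_2(C) * conj(chi_3(C))):
  1*(1)*conj(1) + 1*(exp(4*I*pi/5))*conj(exp(-4*I*pi/5)) + 1*(exp(-2*I*pi/5))*conj(exp(2*I*pi/5)) + 1*(exp(2*I*pi/5))*conj(exp(-2*I*pi/5)) + 1*(exp(-4*I*pi/5))*conj(exp(4*I*pi/5))
  = (1) + (exp(-2*I*pi/5)) + (exp(-4*I*pi/5)) + (exp(4*I*pi/5)) + (exp(2*I*pi/5))
  = 0.
(Exp terms are combined using exp(i*s)*conj(exp(i*t)) = exp(i*(s-t)), and sums of them are collapsed using the identity that for every m > 1 the m distinct m-th roots of unity sum to 0, e.g. 1 + exp(2*I*pi/3) + exp(-2*I*pi/3) = 0.)
Dividing by |G| = 5 gives 0/5 = 0, matching the row-orthogonality relation <chi_2, chi_3> = [chi_2 = chi_3].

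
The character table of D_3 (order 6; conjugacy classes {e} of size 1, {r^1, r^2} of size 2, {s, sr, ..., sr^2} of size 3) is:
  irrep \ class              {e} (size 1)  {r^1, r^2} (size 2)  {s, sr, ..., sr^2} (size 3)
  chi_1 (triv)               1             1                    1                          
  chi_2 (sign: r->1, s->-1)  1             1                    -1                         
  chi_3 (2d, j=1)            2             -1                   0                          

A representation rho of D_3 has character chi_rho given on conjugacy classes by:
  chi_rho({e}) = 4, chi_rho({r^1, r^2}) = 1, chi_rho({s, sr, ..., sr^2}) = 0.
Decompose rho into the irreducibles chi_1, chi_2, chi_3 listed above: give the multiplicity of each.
Multiplicities: chi_1: 1, chi_2: 1, chi_3: 1.

Justification: Use <chi_rho, chi> = (1/|G|) sum_C |C| * chi_rho(C) * conj(chi(C)) with |G| = 6 for each irreducible chi in the table:
  <chi_rho, chi_1> = (1/6)[1*(4)*conj(1) + 2*(1)*conj(1) + 3*(0)*conj(1)]
      = (1/6)[(4) + (2) + (0)] = 6/6 = 1
  <chi_rho, chi_2> = (1/6)[1*(4)*conj(1) + 2*(1)*conj(1) + 3*(0)*conj(-1)]
      = (1/6)[(4) + (2) + (0)] = 6/6 = 1
  <chi_rho, chi_3> = (1/6)[1*(4)*conj(2) + 2*(1)*conj(-1) + 3*(0)*conj(0)]
      = (1/6)[(8) + (-2) + (0)] = 6/6 = 1
Dimension check: dim(rho) = sum (mult * dim) = 1*1 + 1*1 + 1*2 = 4 = chi_rho(e) = 4.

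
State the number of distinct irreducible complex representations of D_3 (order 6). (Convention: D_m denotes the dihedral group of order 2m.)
3

Proof sketch: The number of irreducible complex representations of a finite group equals its number of conjugacy classes. D_3 has 3 conjugacy classes ((n+3)/2 for n odd), so D_3 (order 6) has exactly 3 irreducible complex representations.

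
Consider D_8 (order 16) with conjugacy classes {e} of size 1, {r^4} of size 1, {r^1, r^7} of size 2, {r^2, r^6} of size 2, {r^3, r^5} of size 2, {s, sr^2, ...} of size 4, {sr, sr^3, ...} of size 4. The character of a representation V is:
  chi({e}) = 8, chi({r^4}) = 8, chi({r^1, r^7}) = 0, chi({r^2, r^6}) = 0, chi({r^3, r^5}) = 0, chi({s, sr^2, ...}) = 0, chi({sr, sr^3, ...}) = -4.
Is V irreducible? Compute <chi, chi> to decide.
Not irreducible (reducible): <chi, chi> = 12 > 1.

Argument: <chi, chi> = (1/|G|) sum_C |C| * |chi(C)|^2 = (1/16)[1*|8|^2 + 1*|8|^2 + 2*|0|^2 + 2*|0|^2 + 2*|0|^2 + 4*|0|^2 + 4*|-4|^2]
  = (1/16)[(64) + (64) + (0) + (0) + (0) + (0) + (64)] = 192/16 = 12.
A character is irreducible iff <chi, chi> = 1, so this representation is reducible.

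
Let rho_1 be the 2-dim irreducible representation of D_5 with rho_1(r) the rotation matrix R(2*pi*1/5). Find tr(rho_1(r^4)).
chi_{rho_1}(r^4) = 2*cos(2*pi*1*4/5) = -1/2 + sqrt(5)/2

Working: rho_1(r^4) is rotation by angle 2*pi*1*4/5, whose trace is 2*cos(2*pi*1*4/5) = -1/2 + sqrt(5)/2.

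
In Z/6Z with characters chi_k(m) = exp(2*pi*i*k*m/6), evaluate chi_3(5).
chi_3(5) = zeta_6^15 = -1

Solution. chi_3(5) = zeta_6^(3*5) = zeta_6^15. Since zeta_6^6 = 1, this equals zeta_6^3 = exp(2*pi*i*3/6) = -1.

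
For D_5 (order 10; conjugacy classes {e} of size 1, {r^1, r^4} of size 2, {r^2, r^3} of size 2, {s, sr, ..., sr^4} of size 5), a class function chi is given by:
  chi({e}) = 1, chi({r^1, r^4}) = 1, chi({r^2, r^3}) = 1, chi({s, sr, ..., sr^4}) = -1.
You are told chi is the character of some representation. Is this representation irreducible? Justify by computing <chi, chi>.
Irreducible: <chi, chi> = 1.

Working: <chi, chi> = (1/|G|) sum_C |C| * |chi(C)|^2 = (1/10)[1*|1|^2 + 2*|1|^2 + 2*|1|^2 + 5*|-1|^2]
  = (1/10)[(1) + (2) + (2) + (5)] = 10/10 = 1.
A character is irreducible iff <chi, chi> = 1, so this representation is irreducible.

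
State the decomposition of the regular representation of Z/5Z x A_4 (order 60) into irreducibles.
Each irreducible V_i of dimension d_i appears with multiplicity d_i, i.e. rho_reg = (direct sum over all irreducibles V_i) d_i V_i. The irreducible dimensions for Z/5Z x A_4 are 1, 1, 1, 1, 1, 1, 1, 1, 1, 1, 1, 1, 1, 1, 1, 3, 3, 3, 3, 3: 15 irreducibles of dimension 1, each with multiplicity 1; 5 irreducibles of dimension 3, each with multiplicity 3. Total dimension 15*1*1 + 5*3*3 = 60 = |G|.

Derivation: General theorem: in the regular representation of a finite group G, each irreducible appears with multiplicity equal to its dimension. Check: dim(rho_reg) = sum d_i^2 = 1 + 1 + 1 + 1 + 1 + 1 + 1 + 1 + 1 + 1 + 1 + 1 + 1 + 1 + 1 + 9 + 9 + 9 + 9 + 9 = 60 = |G|.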